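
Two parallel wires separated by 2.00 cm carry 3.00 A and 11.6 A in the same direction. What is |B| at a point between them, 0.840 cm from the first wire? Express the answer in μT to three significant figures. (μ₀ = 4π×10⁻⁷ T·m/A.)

Each long wire gives B = μ₀I/(2πd). Distances are d₁ = 0.0084 m and d₂ = 0.0116 m.
B₁ = 7.14×10⁻⁵ T, B₂ = 2.00×10⁻⁴ T.
Between parallel currents the two contributions point in opposite directions, so they subtract. B = |B₁ − B₂| = |7.14×10⁻⁵ − 2.00×10⁻⁴| = 1.29×10⁻⁴ T.

B ≈ 129 μT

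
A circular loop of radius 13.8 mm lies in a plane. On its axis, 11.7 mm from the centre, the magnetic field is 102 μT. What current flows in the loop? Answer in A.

On the axis of a loop, B = μ₀IR²/[2(R²+z²)^(3/2)], so I = 2B(R²+z²)^(3/2)/(μ₀R²).
R² + z² = 0.0001904 + 0.0001369 = 0.0003273 m²; raised to 3/2 gives 5.92×10⁻⁶ m³.
I = 2 × 1.02×10⁻⁴ × 5.92×10⁻⁶ / (1.26×10⁻⁶ × 0.0001904) = 5.05 A.

I ≈ 5.05 A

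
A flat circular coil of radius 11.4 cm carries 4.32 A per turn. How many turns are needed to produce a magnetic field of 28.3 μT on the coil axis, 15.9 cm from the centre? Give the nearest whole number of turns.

For an N-turn coil, B = Nμ₀IR²/[2(R²+z²)^(3/2)]. A single turn gives B₁ = 4.71×10⁻⁶ T with R = 0.114 m, z = 0.159 m.
N = B/B₁ = 2.83×10⁻⁵ / 4.71×10⁻⁶ = 6.01.

N = 6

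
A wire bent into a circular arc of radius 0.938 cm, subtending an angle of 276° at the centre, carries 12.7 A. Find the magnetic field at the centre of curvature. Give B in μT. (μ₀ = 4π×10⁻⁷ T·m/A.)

B ≈ 652 μT

The Biot–Savart field of a circular arc at its centre is B = μ₀Iφ/(4πR), with φ = 4.817 rad.
B = (4π×10⁻⁷ × 12.7 × 4.817) / (4π × 0.00938) = 6.52×10⁻⁴ T.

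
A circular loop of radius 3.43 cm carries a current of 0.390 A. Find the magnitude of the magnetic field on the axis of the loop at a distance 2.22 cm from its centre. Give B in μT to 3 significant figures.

B ≈ 4.23 μT

On the axis of a circular loop, B = μ₀IR² / [2(R²+z²)^(3/2)].
R² + z² = (0.0343)² + (0.0222)² = 0.001669 m², and (R²+z²)^(3/2) = 6.82×10⁻⁵ m³.
B = (4π×10⁻⁷ × 0.390 × 0.001176) / (2 × 6.82×10⁻⁵) = 4.23×10⁻⁶ T.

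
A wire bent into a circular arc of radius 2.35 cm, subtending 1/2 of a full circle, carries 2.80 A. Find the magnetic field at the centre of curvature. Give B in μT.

B ≈ 37.4 μT

The Biot–Savart field of a circular arc at its centre is B = μ₀Iφ/(4πR), with φ = 3.142 rad.
B = (4π×10⁻⁷ × 2.80 × 3.142) / (4π × 0.0235) = 3.74×10⁻⁵ T.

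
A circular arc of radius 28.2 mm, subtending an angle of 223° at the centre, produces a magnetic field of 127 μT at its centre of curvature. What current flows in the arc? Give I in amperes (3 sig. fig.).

For a circular arc, B = μ₀Iφ/(4πR) with φ in radians; here φ = 3.892 rad.
So I = 4πRB/(μ₀φ) = 4π × 0.0282 × 1.27×10⁻⁴ / (4π×10⁻⁷ × 3.892) = 9.20 A.

I ≈ 9.20 A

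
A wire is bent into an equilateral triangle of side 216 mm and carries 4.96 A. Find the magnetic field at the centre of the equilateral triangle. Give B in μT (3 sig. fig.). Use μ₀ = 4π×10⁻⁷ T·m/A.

B ≈ 41.3 μT

Each side is a finite straight segment at perpendicular distance d = a/(2 tan(π/3)) = 0.06235 m from the centre, with end-angles ±π/3.
One side contributes B₁ = (μ₀I/4πd)·2 sin(π/3) = 1.38×10⁻⁵ T.
All 3 sides add in the same direction: B = 3 × 1.38×10⁻⁵ = 4.13×10⁻⁵ T.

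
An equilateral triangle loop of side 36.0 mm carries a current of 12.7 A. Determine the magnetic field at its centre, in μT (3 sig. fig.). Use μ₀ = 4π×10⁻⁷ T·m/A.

Each side is a finite straight segment at perpendicular distance d = a/(2 tan(π/3)) = 0.01039 m from the centre, with end-angles ±π/3.
One side contributes B₁ = (μ₀I/4πd)·2 sin(π/3) = 2.12×10⁻⁴ T.
All 3 sides add in the same direction: B = 3 × 2.12×10⁻⁴ = 6.35×10⁻⁴ T.

B ≈ 635 μT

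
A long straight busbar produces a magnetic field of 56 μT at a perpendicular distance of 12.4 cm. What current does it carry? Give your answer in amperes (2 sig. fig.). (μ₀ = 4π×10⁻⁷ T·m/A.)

For a long straight wire B = μ₀I/(2πd), so I = 2πdB/μ₀.
I = 2π × 0.124 × 5.60×10⁻⁵ / (4π×10⁻⁷) = 34.7 A.

I ≈ 35 A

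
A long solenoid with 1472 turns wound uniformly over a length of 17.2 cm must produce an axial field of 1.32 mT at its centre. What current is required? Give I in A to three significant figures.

Inside a long solenoid B = μ₀nI with n = 8558 m⁻¹, so I = B/(μ₀n).
I = 1.32×10⁻³ / (4π×10⁻⁷ × 8558) = 0.123 A.

I ≈ 0.123 A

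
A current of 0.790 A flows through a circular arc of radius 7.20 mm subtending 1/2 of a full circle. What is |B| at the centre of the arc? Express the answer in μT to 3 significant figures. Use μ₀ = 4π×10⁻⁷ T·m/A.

B ≈ 34.5 μT

The Biot–Savart field of a circular arc at its centre is B = μ₀Iφ/(4πR), with φ = 3.142 rad.
B = (4π×10⁻⁷ × 0.790 × 3.142) / (4π × 0.0072) = 3.45×10⁻⁵ T.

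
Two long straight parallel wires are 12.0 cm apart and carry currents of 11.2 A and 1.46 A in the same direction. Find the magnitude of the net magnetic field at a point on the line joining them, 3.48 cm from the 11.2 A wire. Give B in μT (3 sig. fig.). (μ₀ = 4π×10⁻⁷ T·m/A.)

B ≈ 60.9 μT

Each long wire gives B = μ₀I/(2πd). Distances are d₁ = 0.0348 m and d₂ = 0.0852 m.
B₁ = 6.44×10⁻⁵ T, B₂ = 3.43×10⁻⁶ T.
Between parallel currents the two contributions point in opposite directions, so they subtract. B = |B₁ − B₂| = |6.44×10⁻⁵ − 3.43×10⁻⁶| = 6.09×10⁻⁵ T.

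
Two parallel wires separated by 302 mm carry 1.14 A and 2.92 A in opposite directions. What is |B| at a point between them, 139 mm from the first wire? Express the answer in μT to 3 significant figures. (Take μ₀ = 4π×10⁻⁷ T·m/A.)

B ≈ 5.22 μT

Each long wire gives B = μ₀I/(2πd). Distances are d₁ = 0.139 m and d₂ = 0.163 m.
B₁ = 1.64×10⁻⁶ T, B₂ = 3.58×10⁻⁶ T.
Between antiparallel currents both contributions point the same way, so they add. B = B₁ + B₂ = 1.64×10⁻⁶ + 3.58×10⁻⁶ = 5.22×10⁻⁶ T.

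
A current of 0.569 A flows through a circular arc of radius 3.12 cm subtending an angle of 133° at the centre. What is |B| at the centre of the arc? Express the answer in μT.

The Biot–Savart field of a circular arc at its centre is B = μ₀Iφ/(4πR), with φ = 2.321 rad.
B = (4π×10⁻⁷ × 0.569 × 2.321) / (4π × 0.0312) = 4.23×10⁻⁶ T.

B ≈ 4.23 μT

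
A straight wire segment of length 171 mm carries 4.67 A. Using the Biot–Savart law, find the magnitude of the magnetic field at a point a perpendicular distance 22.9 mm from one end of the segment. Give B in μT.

For a finite straight segment, B = (μ₀I/4πd)(sinθ₁ + sinθ₂), where θ₁, θ₂ are the angles from the perpendicular to each end.
The perpendicular foot is at one end, so the two end-offsets along the wire are 0 and L = 0.171 m.
sinθ₁ = 0/√(0²+0.0229²) = 0.0000; sinθ₂ = 0.171/√(0.171²+0.0229²) = 0.9912.
B = (4π×10⁻⁷ × 4.67) / (4π × 0.0229) × (0.0000 + 0.9912) = 2.02×10⁻⁵ T.

B ≈ 20.2 μT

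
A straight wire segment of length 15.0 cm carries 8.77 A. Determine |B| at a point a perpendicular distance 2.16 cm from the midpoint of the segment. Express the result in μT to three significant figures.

For a finite straight segment, B = (μ₀I/4πd)(sinθ₁ + sinθ₂), where θ₁, θ₂ are the angles from the perpendicular to each end.
The perpendicular from the point meets the wire at its midpoint, so each end is L/2 = 0.075 m away along the wire.
sinθ₁ = 0.075/√(0.075²+0.0216²) = 0.9609; sinθ₂ = 0.075/√(0.075²+0.0216²) = 0.9609.
B = (4π×10⁻⁷ × 8.77) / (4π × 0.0216) × (0.9609 + 0.9609) = 7.80×10⁻⁵ T.

B ≈ 78.0 μT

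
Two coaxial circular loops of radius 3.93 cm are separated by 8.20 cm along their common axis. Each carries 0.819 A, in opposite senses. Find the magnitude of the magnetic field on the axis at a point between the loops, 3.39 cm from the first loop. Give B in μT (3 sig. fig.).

Each loop contributes B = μ₀IR²/[2(R²+z²)^(3/2)] on the axis, with z measured from that loop.
Loop 1 (z = 0.0339 m): B₁ = 5.68×10⁻⁶ T. Loop 2 (z = 0.0481 m): B₂ = 3.32×10⁻⁶ T.
The fields oppose: B = |B₁ − B₂| = 2.37×10⁻⁶ T.

B ≈ 2.37 μT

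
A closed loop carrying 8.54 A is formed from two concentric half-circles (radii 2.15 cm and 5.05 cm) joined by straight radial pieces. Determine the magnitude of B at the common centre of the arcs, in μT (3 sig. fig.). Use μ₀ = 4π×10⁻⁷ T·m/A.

The radial connectors point toward the centre, so dl × r̂ = 0 and they contribute nothing.
Each semicircle gives μ₀I/(4R): inner arc 1.25×10⁻⁴ T, outer arc 5.31×10⁻⁵ T.
The two arcs carry current in opposite angular senses, so their fields oppose: B = |1.25×10⁻⁴ − 5.31×10⁻⁵| = 7.17×10⁻⁵ T.

B ≈ 71.7 μT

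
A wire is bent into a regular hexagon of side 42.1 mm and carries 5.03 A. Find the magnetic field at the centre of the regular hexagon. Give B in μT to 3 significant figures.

Each side is a finite straight segment at perpendicular distance d = a/(2 tan(π/6)) = 0.03646 m from the centre, with end-angles ±π/6.
One side contributes B₁ = (μ₀I/4πd)·2 sin(π/6) = 1.38×10⁻⁵ T.
All 6 sides add in the same direction: B = 6 × 1.38×10⁻⁵ = 8.28×10⁻⁵ T.

B ≈ 82.8 μT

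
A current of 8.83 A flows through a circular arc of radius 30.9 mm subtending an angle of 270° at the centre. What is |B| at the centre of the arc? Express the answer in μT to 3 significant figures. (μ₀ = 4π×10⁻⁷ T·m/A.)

B ≈ 135 μT

The Biot–Savart field of a circular arc at its centre is B = μ₀Iφ/(4πR), with φ = 4.712 rad.
B = (4π×10⁻⁷ × 8.83 × 4.712) / (4π × 0.0309) = 1.35×10⁻⁴ T.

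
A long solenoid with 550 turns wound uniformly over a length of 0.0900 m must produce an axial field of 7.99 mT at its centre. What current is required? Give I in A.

I ≈ 1.04 A

Inside a long solenoid B = μ₀nI with n = 6111 m⁻¹, so I = B/(μ₀n).
I = 7.99×10⁻³ / (4π×10⁻⁷ × 6111) = 1.04 A.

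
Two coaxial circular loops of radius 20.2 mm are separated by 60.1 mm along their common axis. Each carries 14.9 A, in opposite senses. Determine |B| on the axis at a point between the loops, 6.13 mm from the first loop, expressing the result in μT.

Each loop contributes B = μ₀IR²/[2(R²+z²)^(3/2)] on the axis, with z measured from that loop.
Loop 1 (z = 0.00613 m): B₁ = 4.06×10⁻⁴ T. Loop 2 (z = 0.05397 m): B₂ = 2.00×10⁻⁵ T.
The fields oppose: B = |B₁ − B₂| = 3.86×10⁻⁴ T.

B ≈ 386 μT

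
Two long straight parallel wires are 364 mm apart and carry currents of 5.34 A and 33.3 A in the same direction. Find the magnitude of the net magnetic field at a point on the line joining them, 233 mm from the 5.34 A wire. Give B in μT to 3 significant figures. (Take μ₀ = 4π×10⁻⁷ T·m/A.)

Each long wire gives B = μ₀I/(2πd). Distances are d₁ = 0.233 m and d₂ = 0.131 m.
B₁ = 4.58×10⁻⁶ T, B₂ = 5.08×10⁻⁵ T.
Between parallel currents the two contributions point in opposite directions, so they subtract. B = |B₁ − B₂| = |4.58×10⁻⁶ − 5.08×10⁻⁵| = 4.63×10⁻⁵ T.

B ≈ 46.3 μT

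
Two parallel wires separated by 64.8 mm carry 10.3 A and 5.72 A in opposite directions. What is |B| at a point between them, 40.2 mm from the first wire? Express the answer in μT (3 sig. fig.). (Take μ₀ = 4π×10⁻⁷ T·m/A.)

B ≈ 97.7 μT

Each long wire gives B = μ₀I/(2πd). Distances are d₁ = 0.0402 m and d₂ = 0.0246 m.
B₁ = 5.12×10⁻⁵ T, B₂ = 4.65×10⁻⁵ T.
Between antiparallel currents both contributions point the same way, so they add. B = B₁ + B₂ = 5.12×10⁻⁵ + 4.65×10⁻⁵ = 9.77×10⁻⁵ T.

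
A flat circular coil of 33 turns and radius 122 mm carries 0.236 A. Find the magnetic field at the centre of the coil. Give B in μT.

B ≈ 40.1 μT

For an N-turn flat coil, B = Nμ₀I/(2R) with R = 0.122 m.
B = 33 × 1.22×10⁻⁶ T = 4.01×10⁻⁵ T.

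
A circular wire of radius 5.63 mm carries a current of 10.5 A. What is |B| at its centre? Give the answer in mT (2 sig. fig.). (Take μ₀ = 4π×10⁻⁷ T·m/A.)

B ≈ 1.2 mT

At the centre of a circular loop the Biot–Savart law gives B = μ₀I/(2R).
B = (4π×10⁻⁷ × 10.5) / (2 × 0.00563) = 1.17×10⁻³ T.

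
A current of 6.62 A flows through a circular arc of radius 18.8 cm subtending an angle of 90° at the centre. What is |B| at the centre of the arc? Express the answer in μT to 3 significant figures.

B ≈ 5.53 μT

The Biot–Savart field of a circular arc at its centre is B = μ₀Iφ/(4πR), with φ = 1.571 rad.
B = (4π×10⁻⁷ × 6.62 × 1.571) / (4π × 0.188) = 5.53×10⁻⁶ T.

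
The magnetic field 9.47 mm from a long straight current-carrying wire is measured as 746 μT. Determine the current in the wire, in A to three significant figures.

For a long straight wire B = μ₀I/(2πd), so I = 2πdB/μ₀.
I = 2π × 0.00947 × 7.46×10⁻⁴ / (4π×10⁻⁷) = 35.3 A.

I ≈ 35.3 A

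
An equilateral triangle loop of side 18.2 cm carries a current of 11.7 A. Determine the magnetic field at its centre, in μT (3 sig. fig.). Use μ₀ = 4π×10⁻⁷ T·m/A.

Each side is a finite straight segment at perpendicular distance d = a/(2 tan(π/3)) = 0.05254 m from the centre, with end-angles ±π/3.
One side contributes B₁ = (μ₀I/4πd)·2 sin(π/3) = 3.86×10⁻⁵ T.
All 3 sides add in the same direction: B = 3 × 3.86×10⁻⁵ = 1.16×10⁻⁴ T.

B ≈ 116 μT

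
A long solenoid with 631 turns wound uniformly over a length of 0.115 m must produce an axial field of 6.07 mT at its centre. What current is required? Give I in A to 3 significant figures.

I ≈ 0.880 A

Inside a long solenoid B = μ₀nI with n = 5487 m⁻¹, so I = B/(μ₀n).
I = 6.07×10⁻³ / (4π×10⁻⁷ × 5487) = 0.880 A.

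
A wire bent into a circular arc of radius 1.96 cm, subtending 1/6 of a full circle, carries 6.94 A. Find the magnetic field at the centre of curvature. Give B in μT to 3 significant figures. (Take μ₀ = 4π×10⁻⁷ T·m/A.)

B ≈ 37.1 μT

The Biot–Savart field of a circular arc at its centre is B = μ₀Iφ/(4πR), with φ = 1.047 rad.
B = (4π×10⁻⁷ × 6.94 × 1.047) / (4π × 0.0196) = 3.71×10⁻⁵ T.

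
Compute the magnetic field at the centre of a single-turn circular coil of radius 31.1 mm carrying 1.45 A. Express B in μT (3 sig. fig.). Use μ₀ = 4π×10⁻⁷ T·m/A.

B ≈ 29.3 μT

At the centre of a circular loop the Biot–Savart law gives B = μ₀I/(2R).
B = (4π×10⁻⁷ × 1.45) / (2 × 0.0311) = 2.93×10⁻⁵ T.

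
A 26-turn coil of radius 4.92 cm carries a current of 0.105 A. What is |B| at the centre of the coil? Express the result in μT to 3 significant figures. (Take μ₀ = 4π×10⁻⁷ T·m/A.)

For an N-turn flat coil, B = Nμ₀I/(2R) with R = 0.0492 m.
B = 26 × 1.34×10⁻⁶ T = 3.49×10⁻⁵ T.

B ≈ 34.9 μT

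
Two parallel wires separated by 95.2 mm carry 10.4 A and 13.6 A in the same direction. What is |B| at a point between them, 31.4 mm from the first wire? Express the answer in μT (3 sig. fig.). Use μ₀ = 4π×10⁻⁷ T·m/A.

B ≈ 23.6 μT

Each long wire gives B = μ₀I/(2πd). Distances are d₁ = 0.0314 m and d₂ = 0.0638 m.
B₁ = 6.62×10⁻⁵ T, B₂ = 4.26×10⁻⁵ T.
Between parallel currents the two contributions point in opposite directions, so they subtract. B = |B₁ − B₂| = |6.62×10⁻⁵ − 4.26×10⁻⁵| = 2.36×10⁻⁵ T.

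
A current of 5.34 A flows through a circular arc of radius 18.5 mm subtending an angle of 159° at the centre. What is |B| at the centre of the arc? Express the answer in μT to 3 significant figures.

The Biot–Savart field of a circular arc at its centre is B = μ₀Iφ/(4πR), with φ = 2.775 rad.
B = (4π×10⁻⁷ × 5.34 × 2.775) / (4π × 0.0185) = 8.01×10⁻⁵ T.

B ≈ 80.1 μT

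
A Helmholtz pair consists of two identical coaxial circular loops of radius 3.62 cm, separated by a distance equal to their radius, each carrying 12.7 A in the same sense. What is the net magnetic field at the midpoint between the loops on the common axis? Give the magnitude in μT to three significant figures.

Each loop contributes B = μ₀IR²/[2(R²+z²)^(3/2)] on the axis, with z measured from that loop.
Loop 1 (z = 0.0181 m): B₁ = 1.58×10⁻⁴ T. Loop 2 (z = 0.0181 m): B₂ = 1.58×10⁻⁴ T.
The fields add: B = B₁ + B₂ = 3.15×10⁻⁴ T.

B ≈ 315 μT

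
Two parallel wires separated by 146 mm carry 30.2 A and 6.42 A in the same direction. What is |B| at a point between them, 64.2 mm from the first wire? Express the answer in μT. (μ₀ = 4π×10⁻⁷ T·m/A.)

B ≈ 78.4 μT

Each long wire gives B = μ₀I/(2πd). Distances are d₁ = 0.0642 m and d₂ = 0.0818 m.
B₁ = 9.41×10⁻⁵ T, B₂ = 1.57×10⁻⁵ T.
Between parallel currents the two contributions point in opposite directions, so they subtract. B = |B₁ − B₂| = |9.41×10⁻⁵ − 1.57×10⁻⁵| = 7.84×10⁻⁵ T.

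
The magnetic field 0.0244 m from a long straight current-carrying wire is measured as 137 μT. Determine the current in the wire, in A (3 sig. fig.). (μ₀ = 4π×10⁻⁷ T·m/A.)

I ≈ 16.7 A

For a long straight wire B = μ₀I/(2πd), so I = 2πdB/μ₀.
I = 2π × 0.0244 × 1.37×10⁻⁴ / (4π×10⁻⁷) = 16.7 A.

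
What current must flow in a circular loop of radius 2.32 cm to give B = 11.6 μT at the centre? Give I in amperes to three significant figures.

I ≈ 0.428 A

At the centre of a circular loop B = μ₀I/(2R), so I = 2RB/μ₀.
With R = 0.0232 m, I = 2 × 0.0232 × 1.16×10⁻⁵ / (4π×10⁻⁷) = 0.428 A.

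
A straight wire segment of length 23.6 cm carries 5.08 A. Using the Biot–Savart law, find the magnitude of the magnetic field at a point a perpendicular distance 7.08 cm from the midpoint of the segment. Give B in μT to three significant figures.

For a finite straight segment, B = (μ₀I/4πd)(sinθ₁ + sinθ₂), where θ₁, θ₂ are the angles from the perpendicular to each end.
The perpendicular from the point meets the wire at its midpoint, so each end is L/2 = 0.118 m away along the wire.
sinθ₁ = 0.118/√(0.118²+0.0708²) = 0.8575; sinθ₂ = 0.118/√(0.118²+0.0708²) = 0.8575.
B = (4π×10⁻⁷ × 5.08) / (4π × 0.0708) × (0.8575 + 0.8575) = 1.23×10⁻⁵ T.

B ≈ 12.3 μT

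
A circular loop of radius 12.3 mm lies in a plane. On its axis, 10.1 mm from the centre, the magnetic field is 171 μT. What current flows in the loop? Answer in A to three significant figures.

I ≈ 7.25 A

On the axis of a loop, B = μ₀IR²/[2(R²+z²)^(3/2)], so I = 2B(R²+z²)^(3/2)/(μ₀R²).
R² + z² = 0.0001513 + 0.000102 = 0.0002533 m²; raised to 3/2 gives 4.03×10⁻⁶ m³.
I = 2 × 1.71×10⁻⁴ × 4.03×10⁻⁶ / (1.26×10⁻⁶ × 0.0001513) = 7.25 A.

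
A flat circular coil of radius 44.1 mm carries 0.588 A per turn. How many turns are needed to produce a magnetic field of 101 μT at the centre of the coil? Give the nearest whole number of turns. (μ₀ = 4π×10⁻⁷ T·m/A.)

N = 12

For an N-turn coil, B = Nμ₀I/(2R). A single turn gives B₁ = 8.38×10⁻⁶ T with R = 0.0441 m.
N = B/B₁ = 1.01×10⁻⁴ / 8.38×10⁻⁶ = 12.06.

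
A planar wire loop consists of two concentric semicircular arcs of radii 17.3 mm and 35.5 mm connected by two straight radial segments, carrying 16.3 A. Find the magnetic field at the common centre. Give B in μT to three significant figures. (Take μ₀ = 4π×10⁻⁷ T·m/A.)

B ≈ 152 μT

The radial connectors point toward the centre, so dl × r̂ = 0 and they contribute nothing.
Each semicircle gives μ₀I/(4R): inner arc 2.96×10⁻⁴ T, outer arc 1.44×10⁻⁴ T.
The two arcs carry current in opposite angular senses, so their fields oppose: B = |2.96×10⁻⁴ − 1.44×10⁻⁴| = 1.52×10⁻⁴ T.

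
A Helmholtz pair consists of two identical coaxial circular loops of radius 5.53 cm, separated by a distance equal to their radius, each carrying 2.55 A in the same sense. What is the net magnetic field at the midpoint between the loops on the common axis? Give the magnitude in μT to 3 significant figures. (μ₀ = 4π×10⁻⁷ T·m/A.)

B ≈ 41.5 μT

Each loop contributes B = μ₀IR²/[2(R²+z²)^(3/2)] on the axis, with z measured from that loop.
Loop 1 (z = 0.02765 m): B₁ = 2.07×10⁻⁵ T. Loop 2 (z = 0.02765 m): B₂ = 2.07×10⁻⁵ T.
The fields add: B = B₁ + B₂ = 4.15×10⁻⁵ T.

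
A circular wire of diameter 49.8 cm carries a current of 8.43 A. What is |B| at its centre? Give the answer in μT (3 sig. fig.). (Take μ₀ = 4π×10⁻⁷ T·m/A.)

B ≈ 21.3 μT

At the centre of a circular loop the Biot–Savart law gives B = μ₀I/(2R) (so R = 0.249 m).
B = (4π×10⁻⁷ × 8.43) / (2 × 0.249) = 2.13×10⁻⁵ T.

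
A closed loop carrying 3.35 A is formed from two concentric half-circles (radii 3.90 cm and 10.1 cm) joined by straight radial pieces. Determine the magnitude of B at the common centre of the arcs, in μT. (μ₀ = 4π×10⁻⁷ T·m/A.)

B ≈ 16.6 μT

The radial connectors point toward the centre, so dl × r̂ = 0 and they contribute nothing.
Each semicircle gives μ₀I/(4R): inner arc 2.70×10⁻⁵ T, outer arc 1.04×10⁻⁵ T.
The two arcs carry current in opposite angular senses, so their fields oppose: B = |2.70×10⁻⁵ − 1.04×10⁻⁵| = 1.66×10⁻⁵ T.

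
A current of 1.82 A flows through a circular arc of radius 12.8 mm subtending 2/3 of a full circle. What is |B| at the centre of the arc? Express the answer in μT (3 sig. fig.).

The Biot–Savart field of a circular arc at its centre is B = μ₀Iφ/(4πR), with φ = 4.189 rad.
B = (4π×10⁻⁷ × 1.82 × 4.189) / (4π × 0.0128) = 5.96×10⁻⁵ T.

B ≈ 59.6 μT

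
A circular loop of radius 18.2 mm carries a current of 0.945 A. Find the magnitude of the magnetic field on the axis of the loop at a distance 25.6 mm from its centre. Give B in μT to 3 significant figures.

B ≈ 6.35 μT

On the axis of a circular loop, B = μ₀IR² / [2(R²+z²)^(3/2)].
R² + z² = (0.0182)² + (0.0256)² = 0.0009866 m², and (R²+z²)^(3/2) = 3.10×10⁻⁵ m³.
B = (4π×10⁻⁷ × 0.945 × 0.0003312) / (2 × 3.10×10⁻⁵) = 6.35×10⁻⁶ T.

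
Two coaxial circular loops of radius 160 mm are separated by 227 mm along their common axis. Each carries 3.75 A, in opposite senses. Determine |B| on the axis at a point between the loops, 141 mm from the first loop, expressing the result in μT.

B ≈ 3.84 μT

Each loop contributes B = μ₀IR²/[2(R²+z²)^(3/2)] on the axis, with z measured from that loop.
Loop 1 (z = 0.141 m): B₁ = 6.22×10⁻⁶ T. Loop 2 (z = 0.086 m): B₂ = 1.01×10⁻⁵ T.
The fields oppose: B = |B₁ − B₂| = 3.84×10⁻⁶ T.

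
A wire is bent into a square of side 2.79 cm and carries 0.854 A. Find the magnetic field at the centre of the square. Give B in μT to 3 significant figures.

B ≈ 34.6 μT

Each side is a finite straight segment at perpendicular distance d = a/(2 tan(π/4)) = 0.01395 m from the centre, with end-angles ±π/4.
One side contributes B₁ = (μ₀I/4πd)·2 sin(π/4) = 8.66×10⁻⁶ T.
All 4 sides add in the same direction: B = 4 × 8.66×10⁻⁶ = 3.46×10⁻⁵ T.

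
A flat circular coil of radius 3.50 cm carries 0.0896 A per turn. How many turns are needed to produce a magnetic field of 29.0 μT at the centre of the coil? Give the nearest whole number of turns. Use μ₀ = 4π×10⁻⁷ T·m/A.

For an N-turn coil, B = Nμ₀I/(2R). A single turn gives B₁ = 1.61×10⁻⁶ T with R = 0.035 m.
N = B/B₁ = 2.90×10⁻⁵ / 1.61×10⁻⁶ = 18.03.

N = 18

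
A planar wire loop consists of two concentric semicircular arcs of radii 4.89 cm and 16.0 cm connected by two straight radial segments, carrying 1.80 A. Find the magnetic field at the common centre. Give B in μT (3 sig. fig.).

B ≈ 8.03 μT

The radial connectors point toward the centre, so dl × r̂ = 0 and they contribute nothing.
Each semicircle gives μ₀I/(4R): inner arc 1.16×10⁻⁵ T, outer arc 3.53×10⁻⁶ T.
The two arcs carry current in opposite angular senses, so their fields oppose: B = |1.16×10⁻⁵ − 3.53×10⁻⁶| = 8.03×10⁻⁶ T.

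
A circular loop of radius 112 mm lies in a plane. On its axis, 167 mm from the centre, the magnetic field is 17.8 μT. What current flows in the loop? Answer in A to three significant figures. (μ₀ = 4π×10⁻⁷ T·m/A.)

On the axis of a loop, B = μ₀IR²/[2(R²+z²)^(3/2)], so I = 2B(R²+z²)^(3/2)/(μ₀R²).
R² + z² = 0.01254 + 0.02789 = 0.04043 m²; raised to 3/2 gives 8.13×10⁻³ m³.
I = 2 × 1.78×10⁻⁵ × 8.13×10⁻³ / (1.26×10⁻⁶ × 0.01254) = 18.4 A.

I ≈ 18.4 A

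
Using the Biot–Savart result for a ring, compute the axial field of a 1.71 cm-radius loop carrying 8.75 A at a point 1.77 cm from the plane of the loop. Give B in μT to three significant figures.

On the axis of a circular loop, B = μ₀IR² / [2(R²+z²)^(3/2)].
R² + z² = (0.0171)² + (0.0177)² = 0.0006057 m², and (R²+z²)^(3/2) = 1.49×10⁻⁵ m³.
B = (4π×10⁻⁷ × 8.75 × 0.0002924) / (2 × 1.49×10⁻⁵) = 1.08×10⁻⁴ T.

B ≈ 108 μT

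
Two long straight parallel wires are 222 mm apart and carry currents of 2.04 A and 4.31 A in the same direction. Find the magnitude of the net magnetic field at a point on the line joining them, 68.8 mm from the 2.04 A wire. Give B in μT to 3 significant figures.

B ≈ 0.304 μT

Each long wire gives B = μ₀I/(2πd). Distances are d₁ = 0.0688 m and d₂ = 0.1532 m.
B₁ = 5.93×10⁻⁶ T, B₂ = 5.63×10⁻⁶ T.
Between parallel currents the two contributions point in opposite directions, so they subtract. B = |B₁ − B₂| = |5.93×10⁻⁶ − 5.63×10⁻⁶| = 3.04×10⁻⁷ T.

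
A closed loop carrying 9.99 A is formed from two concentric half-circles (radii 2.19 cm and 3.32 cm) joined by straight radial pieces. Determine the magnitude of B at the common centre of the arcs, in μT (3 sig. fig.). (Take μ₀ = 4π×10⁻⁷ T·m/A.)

The radial connectors point toward the centre, so dl × r̂ = 0 and they contribute nothing.
Each semicircle gives μ₀I/(4R): inner arc 1.43×10⁻⁴ T, outer arc 9.45×10⁻⁵ T.
The two arcs carry current in opposite angular senses, so their fields oppose: B = |1.43×10⁻⁴ − 9.45×10⁻⁵| = 4.88×10⁻⁵ T.

B ≈ 48.8 μT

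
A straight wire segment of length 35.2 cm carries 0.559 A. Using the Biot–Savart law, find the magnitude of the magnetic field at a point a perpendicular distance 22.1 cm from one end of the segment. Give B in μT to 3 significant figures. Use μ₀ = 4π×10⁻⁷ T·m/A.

For a finite straight segment, B = (μ₀I/4πd)(sinθ₁ + sinθ₂), where θ₁, θ₂ are the angles from the perpendicular to each end.
The perpendicular foot is at one end, so the two end-offsets along the wire are 0 and L = 0.352 m.
sinθ₁ = 0/√(0²+0.221²) = 0.0000; sinθ₂ = 0.352/√(0.352²+0.221²) = 0.8469.
B = (4π×10⁻⁷ × 0.559) / (4π × 0.221) × (0.0000 + 0.8469) = 2.14×10⁻⁷ T.

B ≈ 0.214 μT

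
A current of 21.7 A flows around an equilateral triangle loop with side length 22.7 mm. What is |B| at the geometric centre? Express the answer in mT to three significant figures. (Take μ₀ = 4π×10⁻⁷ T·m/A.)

B ≈ 1.72 mT

Each side is a finite straight segment at perpendicular distance d = a/(2 tan(π/3)) = 0.006553 m from the centre, with end-angles ±π/3.
One side contributes B₁ = (μ₀I/4πd)·2 sin(π/3) = 5.74×10⁻⁴ T.
All 3 sides add in the same direction: B = 3 × 5.74×10⁻⁴ = 1.72×10⁻³ T.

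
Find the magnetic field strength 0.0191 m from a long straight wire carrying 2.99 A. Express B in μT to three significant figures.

For an infinitely long straight wire, B = μ₀I/(2πd).
B = (4π×10⁻⁷ × 2.99) / (2π × 0.0191) = 3.13×10⁻⁵ T.

B ≈ 31.3 μT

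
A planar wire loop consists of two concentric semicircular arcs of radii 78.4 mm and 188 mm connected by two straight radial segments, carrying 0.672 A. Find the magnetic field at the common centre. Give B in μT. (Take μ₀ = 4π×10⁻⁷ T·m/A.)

B ≈ 1.57 μT

The radial connectors point toward the centre, so dl × r̂ = 0 and they contribute nothing.
Each semicircle gives μ₀I/(4R): inner arc 2.69×10⁻⁶ T, outer arc 1.12×10⁻⁶ T.
The two arcs carry current in opposite angular senses, so their fields oppose: B = |2.69×10⁻⁶ − 1.12×10⁻⁶| = 1.57×10⁻⁶ T.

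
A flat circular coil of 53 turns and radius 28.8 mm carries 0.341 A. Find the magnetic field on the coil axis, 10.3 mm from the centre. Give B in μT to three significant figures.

For an N-turn flat coil, B = Nμ₀IR²/[2(R²+z²)^(3/2)] with R = 0.0288 m, z = 0.0103 m.
B = 53 × 6.21×10⁻⁶ T = 3.29×10⁻⁴ T.

B ≈ 329 μT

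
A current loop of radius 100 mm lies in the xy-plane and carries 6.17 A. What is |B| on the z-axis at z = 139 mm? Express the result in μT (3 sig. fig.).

On the axis of a circular loop, B = μ₀IR² / [2(R²+z²)^(3/2)].
R² + z² = (0.1)² + (0.139)² = 0.02932 m², and (R²+z²)^(3/2) = 5.02×10⁻³ m³.
B = (4π×10⁻⁷ × 6.17 × 0.01) / (2 × 5.02×10⁻³) = 7.72×10⁻⁶ T.

B ≈ 7.72 μT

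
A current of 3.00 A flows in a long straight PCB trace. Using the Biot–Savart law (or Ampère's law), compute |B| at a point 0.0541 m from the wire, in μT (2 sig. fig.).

B ≈ 11 μT

For an infinitely long straight wire, B = μ₀I/(2πd).
B = (4π×10⁻⁷ × 3.00) / (2π × 0.0541) = 1.11×10⁻⁵ T.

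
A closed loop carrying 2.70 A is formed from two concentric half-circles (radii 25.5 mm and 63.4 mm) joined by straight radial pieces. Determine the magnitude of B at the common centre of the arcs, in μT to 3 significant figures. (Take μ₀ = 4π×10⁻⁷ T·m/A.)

B ≈ 19.9 μT

The radial connectors point toward the centre, so dl × r̂ = 0 and they contribute nothing.
Each semicircle gives μ₀I/(4R): inner arc 3.33×10⁻⁵ T, outer arc 1.34×10⁻⁵ T.
The two arcs carry current in opposite angular senses, so their fields oppose: B = |3.33×10⁻⁵ − 1.34×10⁻⁵| = 1.99×10⁻⁵ T.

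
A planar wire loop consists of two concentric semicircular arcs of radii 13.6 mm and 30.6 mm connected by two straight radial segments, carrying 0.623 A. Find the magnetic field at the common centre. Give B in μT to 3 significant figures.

The radial connectors point toward the centre, so dl × r̂ = 0 and they contribute nothing.
Each semicircle gives μ₀I/(4R): inner arc 1.44×10⁻⁵ T, outer arc 6.40×10⁻⁶ T.
The two arcs carry current in opposite angular senses, so their fields oppose: B = |1.44×10⁻⁵ − 6.40×10⁻⁶| = 8.00×10⁻⁶ T.

B ≈ 8.00 μT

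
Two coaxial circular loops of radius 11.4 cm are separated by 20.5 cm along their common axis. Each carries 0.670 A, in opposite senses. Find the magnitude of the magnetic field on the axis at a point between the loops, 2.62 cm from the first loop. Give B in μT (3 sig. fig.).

B ≈ 2.84 μT

Each loop contributes B = μ₀IR²/[2(R²+z²)^(3/2)] on the axis, with z measured from that loop.
Loop 1 (z = 0.0262 m): B₁ = 3.42×10⁻⁶ T. Loop 2 (z = 0.1788 m): B₂ = 5.74×10⁻⁷ T.
The fields oppose: B = |B₁ − B₂| = 2.84×10⁻⁶ T.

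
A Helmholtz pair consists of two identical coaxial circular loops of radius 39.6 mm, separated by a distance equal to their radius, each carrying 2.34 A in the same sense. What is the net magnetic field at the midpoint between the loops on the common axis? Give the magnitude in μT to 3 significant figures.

B ≈ 53.1 μT

Each loop contributes B = μ₀IR²/[2(R²+z²)^(3/2)] on the axis, with z measured from that loop.
Loop 1 (z = 0.0198 m): B₁ = 2.66×10⁻⁵ T. Loop 2 (z = 0.0198 m): B₂ = 2.66×10⁻⁵ T.
The fields add: B = B₁ + B₂ = 5.31×10⁻⁵ T.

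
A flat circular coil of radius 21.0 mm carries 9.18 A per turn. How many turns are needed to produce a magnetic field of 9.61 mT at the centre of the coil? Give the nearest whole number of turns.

For an N-turn coil, B = Nμ₀I/(2R). A single turn gives B₁ = 2.75×10⁻⁴ T with R = 0.021 m.
N = B/B₁ = 9.61×10⁻³ / 2.75×10⁻⁴ = 34.99.

N = 35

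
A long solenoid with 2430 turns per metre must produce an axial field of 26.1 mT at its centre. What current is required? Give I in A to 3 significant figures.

I ≈ 8.55 A

Inside a long solenoid B = μ₀nI with n = 2430 m⁻¹, so I = B/(μ₀n).
I = 2.61×10⁻² / (4π×10⁻⁷ × 2430) = 8.55 A.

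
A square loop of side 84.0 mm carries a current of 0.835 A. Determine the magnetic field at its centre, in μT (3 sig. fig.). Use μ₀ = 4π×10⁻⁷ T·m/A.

Each side is a finite straight segment at perpendicular distance d = a/(2 tan(π/4)) = 0.042 m from the centre, with end-angles ±π/4.
One side contributes B₁ = (μ₀I/4πd)·2 sin(π/4) = 2.81×10⁻⁶ T.
All 4 sides add in the same direction: B = 4 × 2.81×10⁻⁶ = 1.12×10⁻⁵ T.

B ≈ 11.2 μT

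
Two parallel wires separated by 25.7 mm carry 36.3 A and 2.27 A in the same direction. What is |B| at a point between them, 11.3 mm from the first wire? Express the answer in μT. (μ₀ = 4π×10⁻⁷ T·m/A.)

Each long wire gives B = μ₀I/(2πd). Distances are d₁ = 0.0113 m and d₂ = 0.0144 m.
B₁ = 6.42×10⁻⁴ T, B₂ = 3.15×10⁻⁵ T.
Between parallel currents the two contributions point in opposite directions, so they subtract. B = |B₁ − B₂| = |6.42×10⁻⁴ − 3.15×10⁻⁵| = 6.11×10⁻⁴ T.

B ≈ 611 μT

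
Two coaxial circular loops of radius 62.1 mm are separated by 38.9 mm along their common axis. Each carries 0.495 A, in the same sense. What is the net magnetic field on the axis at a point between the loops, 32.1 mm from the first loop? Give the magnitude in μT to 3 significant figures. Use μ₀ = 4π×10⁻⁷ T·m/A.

Each loop contributes B = μ₀IR²/[2(R²+z²)^(3/2)] on the axis, with z measured from that loop.
Loop 1 (z = 0.0321 m): B₁ = 3.51×10⁻⁶ T. Loop 2 (z = 0.0068 m): B₂ = 4.92×10⁻⁶ T.
The fields add: B = B₁ + B₂ = 8.43×10⁻⁶ T.

B ≈ 8.43 μT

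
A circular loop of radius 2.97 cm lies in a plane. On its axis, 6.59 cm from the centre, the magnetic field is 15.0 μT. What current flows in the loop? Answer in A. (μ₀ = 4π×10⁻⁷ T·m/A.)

On the axis of a loop, B = μ₀IR²/[2(R²+z²)^(3/2)], so I = 2B(R²+z²)^(3/2)/(μ₀R²).
R² + z² = 0.0008821 + 0.004343 = 0.005225 m²; raised to 3/2 gives 3.78×10⁻⁴ m³.
I = 2 × 1.50×10⁻⁵ × 3.78×10⁻⁴ / (1.26×10⁻⁶ × 0.0008821) = 10.2 A.

I ≈ 10.2 A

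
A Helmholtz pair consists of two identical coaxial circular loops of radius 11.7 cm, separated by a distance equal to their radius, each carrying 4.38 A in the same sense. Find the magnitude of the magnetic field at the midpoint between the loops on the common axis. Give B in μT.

Each loop contributes B = μ₀IR²/[2(R²+z²)^(3/2)] on the axis, with z measured from that loop.
Loop 1 (z = 0.0585 m): B₁ = 1.68×10⁻⁵ T. Loop 2 (z = 0.0585 m): B₂ = 1.68×10⁻⁵ T.
The fields add: B = B₁ + B₂ = 3.37×10⁻⁵ T.

B ≈ 33.7 μT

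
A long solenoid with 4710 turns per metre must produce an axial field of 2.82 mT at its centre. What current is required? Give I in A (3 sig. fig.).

I ≈ 0.476 A

Inside a long solenoid B = μ₀nI with n = 4710 m⁻¹, so I = B/(μ₀n).
I = 2.82×10⁻³ / (4π×10⁻⁷ × 4710) = 0.476 A.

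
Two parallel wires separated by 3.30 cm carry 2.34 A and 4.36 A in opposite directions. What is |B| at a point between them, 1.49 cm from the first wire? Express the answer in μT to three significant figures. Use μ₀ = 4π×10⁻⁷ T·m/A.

B ≈ 79.6 μT

Each long wire gives B = μ₀I/(2πd). Distances are d₁ = 0.0149 m and d₂ = 0.0181 m.
B₁ = 3.14×10⁻⁵ T, B₂ = 4.82×10⁻⁵ T.
Between antiparallel currents both contributions point the same way, so they add. B = B₁ + B₂ = 3.14×10⁻⁵ + 4.82×10⁻⁵ = 7.96×10⁻⁵ T.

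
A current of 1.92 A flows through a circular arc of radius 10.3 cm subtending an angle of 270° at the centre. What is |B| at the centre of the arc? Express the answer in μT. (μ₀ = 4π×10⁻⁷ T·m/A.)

The Biot–Savart field of a circular arc at its centre is B = μ₀Iφ/(4πR), with φ = 4.712 rad.
B = (4π×10⁻⁷ × 1.92 × 4.712) / (4π × 0.103) = 8.78×10⁻⁶ T.

B ≈ 8.78 μT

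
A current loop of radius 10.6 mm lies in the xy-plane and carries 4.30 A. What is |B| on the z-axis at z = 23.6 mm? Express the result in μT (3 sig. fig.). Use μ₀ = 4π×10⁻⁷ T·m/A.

On the axis of a circular loop, B = μ₀IR² / [2(R²+z²)^(3/2)].
R² + z² = (0.0106)² + (0.0236)² = 0.0006693 m², and (R²+z²)^(3/2) = 1.73×10⁻⁵ m³.
B = (4π×10⁻⁷ × 4.30 × 0.0001124) / (2 × 1.73×10⁻⁵) = 1.75×10⁻⁵ T.

B ≈ 17.5 μT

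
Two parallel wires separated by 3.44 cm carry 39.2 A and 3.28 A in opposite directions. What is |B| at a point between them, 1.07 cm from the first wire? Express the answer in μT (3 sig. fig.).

B ≈ 760 μT

Each long wire gives B = μ₀I/(2πd). Distances are d₁ = 0.0107 m and d₂ = 0.0237 m.
B₁ = 7.33×10⁻⁴ T, B₂ = 2.77×10⁻⁵ T.
Between antiparallel currents both contributions point the same way, so they add. B = B₁ + B₂ = 7.33×10⁻⁴ + 2.77×10⁻⁵ = 7.60×10⁻⁴ T.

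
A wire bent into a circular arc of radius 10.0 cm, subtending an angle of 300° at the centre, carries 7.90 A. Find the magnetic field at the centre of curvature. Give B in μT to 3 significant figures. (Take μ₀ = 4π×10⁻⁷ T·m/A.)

B ≈ 41.4 μT

The Biot–Savart field of a circular arc at its centre is B = μ₀Iφ/(4πR), with φ = 5.236 rad.
B = (4π×10⁻⁷ × 7.90 × 5.236) / (4π × 0.1) = 4.14×10⁻⁵ T.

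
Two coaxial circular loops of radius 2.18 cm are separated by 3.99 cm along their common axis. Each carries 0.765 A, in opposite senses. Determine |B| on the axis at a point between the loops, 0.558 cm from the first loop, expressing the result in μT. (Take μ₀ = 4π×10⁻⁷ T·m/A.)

B ≈ 16.6 μT

Each loop contributes B = μ₀IR²/[2(R²+z²)^(3/2)] on the axis, with z measured from that loop.
Loop 1 (z = 0.00558 m): B₁ = 2.00×10⁻⁵ T. Loop 2 (z = 0.03432 m): B₂ = 3.40×10⁻⁶ T.
The fields oppose: B = |B₁ − B₂| = 1.66×10⁻⁵ T.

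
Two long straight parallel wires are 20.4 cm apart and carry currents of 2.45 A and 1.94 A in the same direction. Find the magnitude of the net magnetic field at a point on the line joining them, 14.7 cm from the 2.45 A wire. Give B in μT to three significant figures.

Each long wire gives B = μ₀I/(2πd). Distances are d₁ = 0.147 m and d₂ = 0.057 m.
B₁ = 3.33×10⁻⁶ T, B₂ = 6.81×10⁻⁶ T.
Between parallel currents the two contributions point in opposite directions, so they subtract. B = |B₁ − B₂| = |3.33×10⁻⁶ − 6.81×10⁻⁶| = 3.47×10⁻⁶ T.

B ≈ 3.47 μT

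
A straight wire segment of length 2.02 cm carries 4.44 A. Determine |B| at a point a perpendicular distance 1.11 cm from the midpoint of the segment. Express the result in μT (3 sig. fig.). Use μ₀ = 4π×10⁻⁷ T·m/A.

B ≈ 53.8 μT

For a finite straight segment, B = (μ₀I/4πd)(sinθ₁ + sinθ₂), where θ₁, θ₂ are the angles from the perpendicular to each end.
The perpendicular from the point meets the wire at its midpoint, so each end is L/2 = 0.0101 m away along the wire.
sinθ₁ = 0.0101/√(0.0101²+0.0111²) = 0.6730; sinθ₂ = 0.0101/√(0.0101²+0.0111²) = 0.6730.
B = (4π×10⁻⁷ × 4.44) / (4π × 0.0111) × (0.6730 + 0.6730) = 5.38×10⁻⁵ T.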